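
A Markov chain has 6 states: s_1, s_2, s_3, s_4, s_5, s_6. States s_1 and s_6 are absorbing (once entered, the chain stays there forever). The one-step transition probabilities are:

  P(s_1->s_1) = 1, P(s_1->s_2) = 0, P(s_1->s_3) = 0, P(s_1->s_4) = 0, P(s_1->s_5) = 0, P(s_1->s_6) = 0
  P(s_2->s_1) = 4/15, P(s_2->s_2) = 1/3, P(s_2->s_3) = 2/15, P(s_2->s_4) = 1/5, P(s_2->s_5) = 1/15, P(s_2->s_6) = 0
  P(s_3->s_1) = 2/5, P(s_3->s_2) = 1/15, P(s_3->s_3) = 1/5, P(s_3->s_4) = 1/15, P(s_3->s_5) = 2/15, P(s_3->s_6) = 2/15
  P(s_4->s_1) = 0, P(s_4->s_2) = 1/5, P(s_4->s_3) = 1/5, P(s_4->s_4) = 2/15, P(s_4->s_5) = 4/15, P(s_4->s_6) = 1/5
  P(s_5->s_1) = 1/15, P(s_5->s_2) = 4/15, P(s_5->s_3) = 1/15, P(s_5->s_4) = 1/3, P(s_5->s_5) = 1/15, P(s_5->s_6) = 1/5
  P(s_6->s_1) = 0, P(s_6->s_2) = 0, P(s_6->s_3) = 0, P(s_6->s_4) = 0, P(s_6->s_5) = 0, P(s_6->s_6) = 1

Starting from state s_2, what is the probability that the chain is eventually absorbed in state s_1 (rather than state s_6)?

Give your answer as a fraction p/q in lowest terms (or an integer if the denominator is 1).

Let a_i = P(absorbed in s_1 | start in state i).
Boundary conditions: a_s_1 = 1, a_s_6 = 0.
For each transient state i, a_i = sum_j P(i->j) * a_j:
  a_s_2 = 4/15*a_s_1 + 1/3*a_s_2 + 2/15*a_s_3 + 1/5*a_s_4 + 1/15*a_s_5 + 0*a_s_6
  a_s_3 = 2/5*a_s_1 + 1/15*a_s_2 + 1/5*a_s_3 + 1/15*a_s_4 + 2/15*a_s_5 + 2/15*a_s_6
  a_s_4 = 0*a_s_1 + 1/5*a_s_2 + 1/5*a_s_3 + 2/15*a_s_4 + 4/15*a_s_5 + 1/5*a_s_6
  a_s_5 = 1/15*a_s_1 + 4/15*a_s_2 + 1/15*a_s_3 + 1/3*a_s_4 + 1/15*a_s_5 + 1/5*a_s_6

Substituting a_s_1 = 1 and a_s_6 = 0, rearrange to (I - Q) a = r where r[i] = P(i -> s_1):
  [2/3, -2/15, -1/5, -1/15] . (a_s_2, a_s_3, a_s_4, a_s_5) = 4/15
  [-1/15, 4/5, -1/15, -2/15] . (a_s_2, a_s_3, a_s_4, a_s_5) = 2/5
  [-1/5, -1/5, 13/15, -4/15] . (a_s_2, a_s_3, a_s_4, a_s_5) = 0
  [-4/15, -1/15, -1/3, 14/15] . (a_s_2, a_s_3, a_s_4, a_s_5) = 1/15

Solving yields:
  a_s_2 = 10683/14609
  a_s_3 = 10000/14609
  a_s_4 = 7025/14609
  a_s_5 = 7319/14609

Starting state is s_2, so the absorption probability is a_s_2 = 10683/14609.

Answer: 10683/14609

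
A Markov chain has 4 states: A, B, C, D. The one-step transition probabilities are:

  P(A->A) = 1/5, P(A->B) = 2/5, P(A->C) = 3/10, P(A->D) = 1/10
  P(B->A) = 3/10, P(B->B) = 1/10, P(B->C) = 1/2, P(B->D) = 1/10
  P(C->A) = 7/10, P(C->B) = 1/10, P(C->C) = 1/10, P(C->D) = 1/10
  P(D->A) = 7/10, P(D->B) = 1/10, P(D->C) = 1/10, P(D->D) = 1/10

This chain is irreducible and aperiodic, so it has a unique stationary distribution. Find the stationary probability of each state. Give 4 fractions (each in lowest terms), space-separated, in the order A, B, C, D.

Answer: 11/27 2/9 73/270 1/10

Derivation:
The stationary distribution satisfies pi = pi * P, i.e.:
  pi_A = 1/5*pi_A + 3/10*pi_B + 7/10*pi_C + 7/10*pi_D
  pi_B = 2/5*pi_A + 1/10*pi_B + 1/10*pi_C + 1/10*pi_D
  pi_C = 3/10*pi_A + 1/2*pi_B + 1/10*pi_C + 1/10*pi_D
  pi_D = 1/10*pi_A + 1/10*pi_B + 1/10*pi_C + 1/10*pi_D
with normalization: pi_A + pi_B + pi_C + pi_D = 1.

Using the first 3 balance equations plus normalization, the linear system A*pi = b is:
  [-4/5, 3/10, 7/10, 7/10] . pi = 0
  [2/5, -9/10, 1/10, 1/10] . pi = 0
  [3/10, 1/2, -9/10, 1/10] . pi = 0
  [1, 1, 1, 1] . pi = 1

Solving yields:
  pi_A = 11/27
  pi_B = 2/9
  pi_C = 73/270
  pi_D = 1/10

Verification (pi * P):
  11/27*1/5 + 2/9*3/10 + 73/270*7/10 + 1/10*7/10 = 11/27 = pi_A  (ok)
  11/27*2/5 + 2/9*1/10 + 73/270*1/10 + 1/10*1/10 = 2/9 = pi_B  (ok)
  11/27*3/10 + 2/9*1/2 + 73/270*1/10 + 1/10*1/10 = 73/270 = pi_C  (ok)
  11/27*1/10 + 2/9*1/10 + 73/270*1/10 + 1/10*1/10 = 1/10 = pi_D  (ok)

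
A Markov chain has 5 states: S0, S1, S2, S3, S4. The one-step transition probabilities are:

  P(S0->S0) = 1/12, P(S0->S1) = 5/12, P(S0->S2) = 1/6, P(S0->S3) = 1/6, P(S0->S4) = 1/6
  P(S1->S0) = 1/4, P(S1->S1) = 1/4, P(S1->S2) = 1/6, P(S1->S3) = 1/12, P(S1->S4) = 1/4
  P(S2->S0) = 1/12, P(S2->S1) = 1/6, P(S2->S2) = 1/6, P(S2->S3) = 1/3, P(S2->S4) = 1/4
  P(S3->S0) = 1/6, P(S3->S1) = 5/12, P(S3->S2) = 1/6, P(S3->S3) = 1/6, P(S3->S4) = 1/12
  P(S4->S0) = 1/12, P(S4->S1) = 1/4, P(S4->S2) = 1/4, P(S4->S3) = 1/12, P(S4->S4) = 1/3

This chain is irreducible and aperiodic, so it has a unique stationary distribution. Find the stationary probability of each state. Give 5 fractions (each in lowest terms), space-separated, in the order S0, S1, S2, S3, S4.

The stationary distribution satisfies pi = pi * P, i.e.:
  pi_S0 = 1/12*pi_S0 + 1/4*pi_S1 + 1/12*pi_S2 + 1/6*pi_S3 + 1/12*pi_S4
  pi_S1 = 5/12*pi_S0 + 1/4*pi_S1 + 1/6*pi_S2 + 5/12*pi_S3 + 1/4*pi_S4
  pi_S2 = 1/6*pi_S0 + 1/6*pi_S1 + 1/6*pi_S2 + 1/6*pi_S3 + 1/4*pi_S4
  pi_S3 = 1/6*pi_S0 + 1/12*pi_S1 + 1/3*pi_S2 + 1/6*pi_S3 + 1/12*pi_S4
  pi_S4 = 1/6*pi_S0 + 1/4*pi_S1 + 1/4*pi_S2 + 1/12*pi_S3 + 1/3*pi_S4
with normalization: pi_S0 + pi_S1 + pi_S2 + pi_S3 + pi_S4 = 1.

Using the first 4 balance equations plus normalization, the linear system A*pi = b is:
  [-11/12, 1/4, 1/12, 1/6, 1/12] . pi = 0
  [5/12, -3/4, 1/6, 5/12, 1/4] . pi = 0
  [1/6, 1/6, -5/6, 1/6, 1/4] . pi = 0
  [1/6, 1/12, 1/3, -5/6, 1/12] . pi = 0
  [1, 1, 1, 1, 1] . pi = 1

Solving yields:
  pi_S0 = 2901/20203
  pi_S1 = 5742/20203
  pi_S2 = 3757/20203
  pi_S3 = 3125/20203
  pi_S4 = 4678/20203

Verification (pi * P):
  2901/20203*1/12 + 5742/20203*1/4 + 3757/20203*1/12 + 3125/20203*1/6 + 4678/20203*1/12 = 2901/20203 = pi_S0  (ok)
  2901/20203*5/12 + 5742/20203*1/4 + 3757/20203*1/6 + 3125/20203*5/12 + 4678/20203*1/4 = 5742/20203 = pi_S1  (ok)
  2901/20203*1/6 + 5742/20203*1/6 + 3757/20203*1/6 + 3125/20203*1/6 + 4678/20203*1/4 = 3757/20203 = pi_S2  (ok)
  2901/20203*1/6 + 5742/20203*1/12 + 3757/20203*1/3 + 3125/20203*1/6 + 4678/20203*1/12 = 3125/20203 = pi_S3  (ok)
  2901/20203*1/6 + 5742/20203*1/4 + 3757/20203*1/4 + 3125/20203*1/12 + 4678/20203*1/3 = 4678/20203 = pi_S4  (ok)

Answer: 2901/20203 5742/20203 3757/20203 3125/20203 4678/20203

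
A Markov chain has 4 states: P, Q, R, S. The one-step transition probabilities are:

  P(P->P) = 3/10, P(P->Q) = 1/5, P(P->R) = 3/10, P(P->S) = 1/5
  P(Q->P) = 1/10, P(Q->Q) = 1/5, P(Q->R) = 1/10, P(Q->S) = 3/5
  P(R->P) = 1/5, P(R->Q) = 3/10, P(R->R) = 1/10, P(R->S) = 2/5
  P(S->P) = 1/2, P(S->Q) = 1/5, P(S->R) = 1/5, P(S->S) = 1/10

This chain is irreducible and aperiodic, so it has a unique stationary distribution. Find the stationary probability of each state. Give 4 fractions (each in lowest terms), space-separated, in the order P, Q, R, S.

The stationary distribution satisfies pi = pi * P, i.e.:
  pi_P = 3/10*pi_P + 1/10*pi_Q + 1/5*pi_R + 1/2*pi_S
  pi_Q = 1/5*pi_P + 1/5*pi_Q + 3/10*pi_R + 1/5*pi_S
  pi_R = 3/10*pi_P + 1/10*pi_Q + 1/10*pi_R + 1/5*pi_S
  pi_S = 1/5*pi_P + 3/5*pi_Q + 2/5*pi_R + 1/10*pi_S
with normalization: pi_P + pi_Q + pi_R + pi_S = 1.

Using the first 3 balance equations plus normalization, the linear system A*pi = b is:
  [-7/10, 1/10, 1/5, 1/2] . pi = 0
  [1/5, -4/5, 3/10, 1/5] . pi = 0
  [3/10, 1/10, -9/10, 1/5] . pi = 0
  [1, 1, 1, 1] . pi = 1

Solving yields:
  pi_P = 405/1366
  pi_Q = 299/1366
  pi_R = 129/683
  pi_S = 202/683

Verification (pi * P):
  405/1366*3/10 + 299/1366*1/10 + 129/683*1/5 + 202/683*1/2 = 405/1366 = pi_P  (ok)
  405/1366*1/5 + 299/1366*1/5 + 129/683*3/10 + 202/683*1/5 = 299/1366 = pi_Q  (ok)
  405/1366*3/10 + 299/1366*1/10 + 129/683*1/10 + 202/683*1/5 = 129/683 = pi_R  (ok)
  405/1366*1/5 + 299/1366*3/5 + 129/683*2/5 + 202/683*1/10 = 202/683 = pi_S  (ok)

Answer: 405/1366 299/1366 129/683 202/683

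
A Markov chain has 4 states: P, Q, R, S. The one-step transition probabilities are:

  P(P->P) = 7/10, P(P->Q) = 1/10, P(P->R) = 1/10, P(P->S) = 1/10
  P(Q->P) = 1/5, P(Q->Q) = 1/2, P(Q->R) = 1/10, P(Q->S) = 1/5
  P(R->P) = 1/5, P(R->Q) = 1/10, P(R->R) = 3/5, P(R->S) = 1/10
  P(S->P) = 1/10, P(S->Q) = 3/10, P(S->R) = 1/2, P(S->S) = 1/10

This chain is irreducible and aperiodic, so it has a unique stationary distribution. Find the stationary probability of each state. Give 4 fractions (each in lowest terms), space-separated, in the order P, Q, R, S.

The stationary distribution satisfies pi = pi * P, i.e.:
  pi_P = 7/10*pi_P + 1/5*pi_Q + 1/5*pi_R + 1/10*pi_S
  pi_Q = 1/10*pi_P + 1/2*pi_Q + 1/10*pi_R + 3/10*pi_S
  pi_R = 1/10*pi_P + 1/10*pi_Q + 3/5*pi_R + 1/2*pi_S
  pi_S = 1/10*pi_P + 1/5*pi_Q + 1/10*pi_R + 1/10*pi_S
with normalization: pi_P + pi_Q + pi_R + pi_S = 1.

Using the first 3 balance equations plus normalization, the linear system A*pi = b is:
  [-3/10, 1/5, 1/5, 1/10] . pi = 0
  [1/10, -1/2, 1/10, 3/10] . pi = 0
  [1/10, 1/10, -2/5, 1/2] . pi = 0
  [1, 1, 1, 1] . pi = 1

Solving yields:
  pi_P = 109/290
  pi_Q = 6/29
  pi_R = 43/145
  pi_S = 7/58

Verification (pi * P):
  109/290*7/10 + 6/29*1/5 + 43/145*1/5 + 7/58*1/10 = 109/290 = pi_P  (ok)
  109/290*1/10 + 6/29*1/2 + 43/145*1/10 + 7/58*3/10 = 6/29 = pi_Q  (ok)
  109/290*1/10 + 6/29*1/10 + 43/145*3/5 + 7/58*1/2 = 43/145 = pi_R  (ok)
  109/290*1/10 + 6/29*1/5 + 43/145*1/10 + 7/58*1/10 = 7/58 = pi_S  (ok)

Answer: 109/290 6/29 43/145 7/58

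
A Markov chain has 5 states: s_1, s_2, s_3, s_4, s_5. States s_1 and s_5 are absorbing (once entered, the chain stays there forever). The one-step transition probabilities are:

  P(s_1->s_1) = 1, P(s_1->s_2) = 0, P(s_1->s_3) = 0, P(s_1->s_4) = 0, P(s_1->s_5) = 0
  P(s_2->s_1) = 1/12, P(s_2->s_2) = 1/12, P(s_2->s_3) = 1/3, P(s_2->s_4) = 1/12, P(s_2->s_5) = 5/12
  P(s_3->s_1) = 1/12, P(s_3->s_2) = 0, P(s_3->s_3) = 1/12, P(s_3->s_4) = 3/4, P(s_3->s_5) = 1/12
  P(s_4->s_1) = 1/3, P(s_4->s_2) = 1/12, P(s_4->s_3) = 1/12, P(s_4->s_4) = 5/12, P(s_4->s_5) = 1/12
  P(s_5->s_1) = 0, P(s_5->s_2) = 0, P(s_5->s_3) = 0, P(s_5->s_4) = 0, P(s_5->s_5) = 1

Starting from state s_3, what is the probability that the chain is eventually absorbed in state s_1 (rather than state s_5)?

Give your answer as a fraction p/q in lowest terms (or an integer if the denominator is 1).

Answer: 481/701

Derivation:
Let a_i = P(absorbed in s_1 | start in state i).
Boundary conditions: a_s_1 = 1, a_s_5 = 0.
For each transient state i, a_i = sum_j P(i->j) * a_j:
  a_s_2 = 1/12*a_s_1 + 1/12*a_s_2 + 1/3*a_s_3 + 1/12*a_s_4 + 5/12*a_s_5
  a_s_3 = 1/12*a_s_1 + 0*a_s_2 + 1/12*a_s_3 + 3/4*a_s_4 + 1/12*a_s_5
  a_s_4 = 1/3*a_s_1 + 1/12*a_s_2 + 1/12*a_s_3 + 5/12*a_s_4 + 1/12*a_s_5

Substituting a_s_1 = 1 and a_s_5 = 0, rearrange to (I - Q) a = r where r[i] = P(i -> s_1):
  [11/12, -1/3, -1/12] . (a_s_2, a_s_3, a_s_4) = 1/12
  [0, 11/12, -3/4] . (a_s_2, a_s_3, a_s_4) = 1/12
  [-1/12, -1/12, 7/12] . (a_s_2, a_s_3, a_s_4) = 1/3

Solving yields:
  a_s_2 = 285/701
  a_s_3 = 481/701
  a_s_4 = 510/701

Starting state is s_3, so the absorption probability is a_s_3 = 481/701.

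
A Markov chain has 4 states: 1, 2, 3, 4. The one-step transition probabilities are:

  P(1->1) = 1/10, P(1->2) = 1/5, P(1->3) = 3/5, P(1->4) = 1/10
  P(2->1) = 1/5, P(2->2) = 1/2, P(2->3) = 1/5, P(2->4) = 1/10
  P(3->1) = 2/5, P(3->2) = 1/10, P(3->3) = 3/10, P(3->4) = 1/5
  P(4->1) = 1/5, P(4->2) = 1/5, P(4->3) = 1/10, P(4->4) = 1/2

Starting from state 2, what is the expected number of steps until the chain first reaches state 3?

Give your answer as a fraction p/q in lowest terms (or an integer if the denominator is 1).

Let h_i = expected steps to first reach 3 from state i.
Boundary: h_3 = 0.
First-step equations for the other states:
  h_1 = 1 + 1/10*h_1 + 1/5*h_2 + 3/5*h_3 + 1/10*h_4
  h_2 = 1 + 1/5*h_1 + 1/2*h_2 + 1/5*h_3 + 1/10*h_4
  h_4 = 1 + 1/5*h_1 + 1/5*h_2 + 1/10*h_3 + 1/2*h_4

Substituting h_3 = 0 and rearranging gives the linear system (I - Q) h = 1:
  [9/10, -1/5, -1/10] . (h_1, h_2, h_4) = 1
  [-1/5, 1/2, -1/10] . (h_1, h_2, h_4) = 1
  [-1/5, -1/5, 1/2] . (h_1, h_2, h_4) = 1

Solving yields:
  h_1 = 420/169
  h_2 = 660/169
  h_4 = 770/169

Starting state is 2, so the expected hitting time is h_2 = 660/169.

Answer: 660/169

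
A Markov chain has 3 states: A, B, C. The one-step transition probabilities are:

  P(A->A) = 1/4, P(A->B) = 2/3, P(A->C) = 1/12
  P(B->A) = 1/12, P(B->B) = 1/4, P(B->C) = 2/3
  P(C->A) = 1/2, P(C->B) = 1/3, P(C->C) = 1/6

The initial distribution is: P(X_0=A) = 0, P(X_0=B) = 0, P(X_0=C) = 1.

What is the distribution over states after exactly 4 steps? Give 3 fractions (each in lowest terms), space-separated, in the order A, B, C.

Answer: 2941/10368 221/576 3449/10368

Derivation:
Propagating the distribution step by step (d_{t+1} = d_t * P):
d_0 = (A=0, B=0, C=1)
  d_1[A] = 0*1/4 + 0*1/12 + 1*1/2 = 1/2
  d_1[B] = 0*2/3 + 0*1/4 + 1*1/3 = 1/3
  d_1[C] = 0*1/12 + 0*2/3 + 1*1/6 = 1/6
d_1 = (A=1/2, B=1/3, C=1/6)
  d_2[A] = 1/2*1/4 + 1/3*1/12 + 1/6*1/2 = 17/72
  d_2[B] = 1/2*2/3 + 1/3*1/4 + 1/6*1/3 = 17/36
  d_2[C] = 1/2*1/12 + 1/3*2/3 + 1/6*1/6 = 7/24
d_2 = (A=17/72, B=17/36, C=7/24)
  d_3[A] = 17/72*1/4 + 17/36*1/12 + 7/24*1/2 = 211/864
  d_3[B] = 17/72*2/3 + 17/36*1/4 + 7/24*1/3 = 161/432
  d_3[C] = 17/72*1/12 + 17/36*2/3 + 7/24*1/6 = 331/864
d_3 = (A=211/864, B=161/432, C=331/864)
  d_4[A] = 211/864*1/4 + 161/432*1/12 + 331/864*1/2 = 2941/10368
  d_4[B] = 211/864*2/3 + 161/432*1/4 + 331/864*1/3 = 221/576
  d_4[C] = 211/864*1/12 + 161/432*2/3 + 331/864*1/6 = 3449/10368
d_4 = (A=2941/10368, B=221/576, C=3449/10368)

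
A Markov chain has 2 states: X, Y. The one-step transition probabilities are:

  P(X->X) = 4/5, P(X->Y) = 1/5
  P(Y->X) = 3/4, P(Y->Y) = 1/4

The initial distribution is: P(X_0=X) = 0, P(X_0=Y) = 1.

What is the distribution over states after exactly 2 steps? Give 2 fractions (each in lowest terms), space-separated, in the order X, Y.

Answer: 63/80 17/80

Derivation:
Propagating the distribution step by step (d_{t+1} = d_t * P):
d_0 = (X=0, Y=1)
  d_1[X] = 0*4/5 + 1*3/4 = 3/4
  d_1[Y] = 0*1/5 + 1*1/4 = 1/4
d_1 = (X=3/4, Y=1/4)
  d_2[X] = 3/4*4/5 + 1/4*3/4 = 63/80
  d_2[Y] = 3/4*1/5 + 1/4*1/4 = 17/80
d_2 = (X=63/80, Y=17/80)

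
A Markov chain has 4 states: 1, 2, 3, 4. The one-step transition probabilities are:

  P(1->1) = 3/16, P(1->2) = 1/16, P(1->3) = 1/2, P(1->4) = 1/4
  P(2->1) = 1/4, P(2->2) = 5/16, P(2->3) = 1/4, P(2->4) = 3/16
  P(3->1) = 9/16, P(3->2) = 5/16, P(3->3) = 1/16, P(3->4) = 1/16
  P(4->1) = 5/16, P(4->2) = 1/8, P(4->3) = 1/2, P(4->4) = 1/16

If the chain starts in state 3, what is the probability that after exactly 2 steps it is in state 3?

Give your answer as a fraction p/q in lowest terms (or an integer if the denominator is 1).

Answer: 101/256

Derivation:
Computing P^2 by repeated multiplication:
P^1 =
  1: [3/16, 1/16, 1/2, 1/4]
  2: [1/4, 5/16, 1/4, 3/16]
  3: [9/16, 5/16, 1/16, 1/16]
  4: [5/16, 1/8, 1/2, 1/16]
P^2 =
  1: [105/256, 7/32, 17/64, 27/256]
  2: [83/256, 55/256, 5/16, 19/128]
  3: [61/256, 41/256, 101/256, 53/256]
  4: [25/64, 57/256, 1/4, 35/256]

(P^2)[3 -> 3] = 101/256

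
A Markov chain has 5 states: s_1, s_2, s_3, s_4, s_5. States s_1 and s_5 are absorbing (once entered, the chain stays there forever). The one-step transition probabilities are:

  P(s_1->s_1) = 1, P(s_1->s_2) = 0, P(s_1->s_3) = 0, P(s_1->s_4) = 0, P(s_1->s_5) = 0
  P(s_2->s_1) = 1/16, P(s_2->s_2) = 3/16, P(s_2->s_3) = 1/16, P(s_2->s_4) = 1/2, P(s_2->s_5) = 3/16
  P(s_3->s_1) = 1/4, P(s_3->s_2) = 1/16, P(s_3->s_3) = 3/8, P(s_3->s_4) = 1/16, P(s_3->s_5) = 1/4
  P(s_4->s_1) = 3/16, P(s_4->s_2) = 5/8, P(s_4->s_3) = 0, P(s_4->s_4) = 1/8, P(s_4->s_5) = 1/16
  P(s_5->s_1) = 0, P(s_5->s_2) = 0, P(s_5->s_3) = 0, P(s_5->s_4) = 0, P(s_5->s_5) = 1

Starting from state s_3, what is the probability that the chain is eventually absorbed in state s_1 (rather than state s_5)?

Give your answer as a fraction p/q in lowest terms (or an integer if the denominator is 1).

Let a_i = P(absorbed in s_1 | start in state i).
Boundary conditions: a_s_1 = 1, a_s_5 = 0.
For each transient state i, a_i = sum_j P(i->j) * a_j:
  a_s_2 = 1/16*a_s_1 + 3/16*a_s_2 + 1/16*a_s_3 + 1/2*a_s_4 + 3/16*a_s_5
  a_s_3 = 1/4*a_s_1 + 1/16*a_s_2 + 3/8*a_s_3 + 1/16*a_s_4 + 1/4*a_s_5
  a_s_4 = 3/16*a_s_1 + 5/8*a_s_2 + 0*a_s_3 + 1/8*a_s_4 + 1/16*a_s_5

Substituting a_s_1 = 1 and a_s_5 = 0, rearrange to (I - Q) a = r where r[i] = P(i -> s_1):
  [13/16, -1/16, -1/2] . (a_s_2, a_s_3, a_s_4) = 1/16
  [-1/16, 5/8, -1/16] . (a_s_2, a_s_3, a_s_4) = 1/4
  [-5/8, 0, 7/8] . (a_s_2, a_s_3, a_s_4) = 3/16

Solving yields:
  a_s_2 = 439/996
  a_s_3 = 165/332
  a_s_4 = 527/996

Starting state is s_3, so the absorption probability is a_s_3 = 165/332.

Answer: 165/332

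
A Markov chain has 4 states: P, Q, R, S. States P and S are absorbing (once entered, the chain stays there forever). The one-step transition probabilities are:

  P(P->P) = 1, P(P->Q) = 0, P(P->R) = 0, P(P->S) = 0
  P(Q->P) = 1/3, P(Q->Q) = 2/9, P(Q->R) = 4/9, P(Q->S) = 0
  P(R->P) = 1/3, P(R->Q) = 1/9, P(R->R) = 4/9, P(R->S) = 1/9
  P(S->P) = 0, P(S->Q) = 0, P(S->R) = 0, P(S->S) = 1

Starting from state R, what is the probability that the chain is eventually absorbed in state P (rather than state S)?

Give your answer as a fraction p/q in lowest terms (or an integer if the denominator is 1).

Answer: 24/31

Derivation:
Let a_i = P(absorbed in P | start in state i).
Boundary conditions: a_P = 1, a_S = 0.
For each transient state i, a_i = sum_j P(i->j) * a_j:
  a_Q = 1/3*a_P + 2/9*a_Q + 4/9*a_R + 0*a_S
  a_R = 1/3*a_P + 1/9*a_Q + 4/9*a_R + 1/9*a_S

Substituting a_P = 1 and a_S = 0, rearrange to (I - Q) a = r where r[i] = P(i -> P):
  [7/9, -4/9] . (a_Q, a_R) = 1/3
  [-1/9, 5/9] . (a_Q, a_R) = 1/3

Solving yields:
  a_Q = 27/31
  a_R = 24/31

Starting state is R, so the absorption probability is a_R = 24/31.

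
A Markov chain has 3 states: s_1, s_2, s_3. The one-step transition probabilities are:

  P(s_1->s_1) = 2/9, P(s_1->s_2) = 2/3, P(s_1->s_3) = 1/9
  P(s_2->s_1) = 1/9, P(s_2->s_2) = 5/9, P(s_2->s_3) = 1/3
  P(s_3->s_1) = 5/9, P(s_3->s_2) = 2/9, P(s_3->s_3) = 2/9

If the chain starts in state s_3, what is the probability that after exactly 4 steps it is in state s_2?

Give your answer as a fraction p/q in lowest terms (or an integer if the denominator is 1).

Computing P^4 by repeated multiplication:
P^1 =
  s_1: [2/9, 2/3, 1/9]
  s_2: [1/9, 5/9, 1/3]
  s_3: [5/9, 2/9, 2/9]
P^2 =
  s_1: [5/27, 44/81, 22/81]
  s_2: [22/81, 37/81, 22/81]
  s_3: [22/81, 44/81, 5/27]
P^3 =
  s_1: [184/729, 118/243, 191/729]
  s_2: [191/729, 361/729, 59/243]
  s_3: [163/729, 382/729, 184/729]
P^4 =
  s_1: [559/2187, 3256/6561, 1628/6561]
  s_2: [1628/6561, 3305/6561, 1628/6561]
  s_3: [1628/6561, 3256/6561, 559/2187]

(P^4)[s_3 -> s_2] = 3256/6561

Answer: 3256/6561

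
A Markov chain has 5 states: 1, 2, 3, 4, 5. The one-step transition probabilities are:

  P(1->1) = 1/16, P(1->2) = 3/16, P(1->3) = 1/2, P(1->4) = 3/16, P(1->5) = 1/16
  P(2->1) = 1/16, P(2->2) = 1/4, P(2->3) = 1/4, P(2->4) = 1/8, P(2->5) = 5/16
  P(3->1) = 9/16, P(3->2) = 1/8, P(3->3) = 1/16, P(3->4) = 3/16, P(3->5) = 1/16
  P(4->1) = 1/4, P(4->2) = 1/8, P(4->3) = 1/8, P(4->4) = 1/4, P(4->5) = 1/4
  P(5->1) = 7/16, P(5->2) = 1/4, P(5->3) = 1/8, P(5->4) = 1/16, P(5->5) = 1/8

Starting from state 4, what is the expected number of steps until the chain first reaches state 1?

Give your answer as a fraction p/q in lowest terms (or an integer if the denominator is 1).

Let h_i = expected steps to first reach 1 from state i.
Boundary: h_1 = 0.
First-step equations for the other states:
  h_2 = 1 + 1/16*h_1 + 1/4*h_2 + 1/4*h_3 + 1/8*h_4 + 5/16*h_5
  h_3 = 1 + 9/16*h_1 + 1/8*h_2 + 1/16*h_3 + 3/16*h_4 + 1/16*h_5
  h_4 = 1 + 1/4*h_1 + 1/8*h_2 + 1/8*h_3 + 1/4*h_4 + 1/4*h_5
  h_5 = 1 + 7/16*h_1 + 1/4*h_2 + 1/8*h_3 + 1/16*h_4 + 1/8*h_5

Substituting h_1 = 0 and rearranging gives the linear system (I - Q) h = 1:
  [3/4, -1/4, -1/8, -5/16] . (h_2, h_3, h_4, h_5) = 1
  [-1/8, 15/16, -3/16, -1/16] . (h_2, h_3, h_4, h_5) = 1
  [-1/8, -1/8, 3/4, -1/4] . (h_2, h_3, h_4, h_5) = 1
  [-1/4, -1/8, -1/16, 7/8] . (h_2, h_3, h_4, h_5) = 1

Solving yields:
  h_2 = 39736/10225
  h_3 = 4992/2045
  h_4 = 34096/10225
  h_5 = 5808/2045

Starting state is 4, so the expected hitting time is h_4 = 34096/10225.

Answer: 34096/10225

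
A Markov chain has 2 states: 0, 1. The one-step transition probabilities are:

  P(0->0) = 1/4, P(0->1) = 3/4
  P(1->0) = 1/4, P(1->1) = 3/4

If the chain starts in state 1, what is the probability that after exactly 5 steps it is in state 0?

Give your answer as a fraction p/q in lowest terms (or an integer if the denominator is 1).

Answer: 1/4

Derivation:
Computing P^5 by repeated multiplication:
P^1 =
  0: [1/4, 3/4]
  1: [1/4, 3/4]
P^2 =
  0: [1/4, 3/4]
  1: [1/4, 3/4]
P^3 =
  0: [1/4, 3/4]
  1: [1/4, 3/4]
P^4 =
  0: [1/4, 3/4]
  1: [1/4, 3/4]
P^5 =
  0: [1/4, 3/4]
  1: [1/4, 3/4]

(P^5)[1 -> 0] = 1/4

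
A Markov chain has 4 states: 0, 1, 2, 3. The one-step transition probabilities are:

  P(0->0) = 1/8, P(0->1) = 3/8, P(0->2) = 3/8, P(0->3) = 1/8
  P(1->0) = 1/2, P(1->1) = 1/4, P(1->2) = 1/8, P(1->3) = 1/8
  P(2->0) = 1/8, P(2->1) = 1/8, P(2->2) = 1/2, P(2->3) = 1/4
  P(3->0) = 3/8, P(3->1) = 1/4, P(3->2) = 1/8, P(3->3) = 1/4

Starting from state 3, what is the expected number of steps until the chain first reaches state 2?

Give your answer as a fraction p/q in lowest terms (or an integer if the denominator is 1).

Answer: 632/131

Derivation:
Let h_i = expected steps to first reach 2 from state i.
Boundary: h_2 = 0.
First-step equations for the other states:
  h_0 = 1 + 1/8*h_0 + 3/8*h_1 + 3/8*h_2 + 1/8*h_3
  h_1 = 1 + 1/2*h_0 + 1/4*h_1 + 1/8*h_2 + 1/8*h_3
  h_3 = 1 + 3/8*h_0 + 1/4*h_1 + 1/8*h_2 + 1/4*h_3

Substituting h_2 = 0 and rearranging gives the linear system (I - Q) h = 1:
  [7/8, -3/8, -1/8] . (h_0, h_1, h_3) = 1
  [-1/2, 3/4, -1/8] . (h_0, h_1, h_3) = 1
  [-3/8, -1/4, 3/4] . (h_0, h_1, h_3) = 1

Solving yields:
  h_0 = 504/131
  h_1 = 616/131
  h_3 = 632/131

Starting state is 3, so the expected hitting time is h_3 = 632/131.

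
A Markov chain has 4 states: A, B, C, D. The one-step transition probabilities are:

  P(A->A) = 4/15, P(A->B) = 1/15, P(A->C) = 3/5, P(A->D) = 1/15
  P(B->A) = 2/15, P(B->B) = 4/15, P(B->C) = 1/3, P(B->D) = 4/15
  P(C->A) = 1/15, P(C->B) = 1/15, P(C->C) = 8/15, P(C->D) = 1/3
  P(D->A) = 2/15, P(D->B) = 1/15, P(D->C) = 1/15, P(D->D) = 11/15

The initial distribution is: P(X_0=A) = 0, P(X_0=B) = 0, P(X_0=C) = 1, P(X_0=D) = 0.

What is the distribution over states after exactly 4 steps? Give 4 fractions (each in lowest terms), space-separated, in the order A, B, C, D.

Propagating the distribution step by step (d_{t+1} = d_t * P):
d_0 = (A=0, B=0, C=1, D=0)
  d_1[A] = 0*4/15 + 0*2/15 + 1*1/15 + 0*2/15 = 1/15
  d_1[B] = 0*1/15 + 0*4/15 + 1*1/15 + 0*1/15 = 1/15
  d_1[C] = 0*3/5 + 0*1/3 + 1*8/15 + 0*1/15 = 8/15
  d_1[D] = 0*1/15 + 0*4/15 + 1*1/3 + 0*11/15 = 1/3
d_1 = (A=1/15, B=1/15, C=8/15, D=1/3)
  d_2[A] = 1/15*4/15 + 1/15*2/15 + 8/15*1/15 + 1/3*2/15 = 8/75
  d_2[B] = 1/15*1/15 + 1/15*4/15 + 8/15*1/15 + 1/3*1/15 = 2/25
  d_2[C] = 1/15*3/5 + 1/15*1/3 + 8/15*8/15 + 1/3*1/15 = 83/225
  d_2[D] = 1/15*1/15 + 1/15*4/15 + 8/15*1/3 + 1/3*11/15 = 4/9
d_2 = (A=8/75, B=2/25, C=83/225, D=4/9)
  d_3[A] = 8/75*4/15 + 2/25*2/15 + 83/225*1/15 + 4/9*2/15 = 83/675
  d_3[B] = 8/75*1/15 + 2/25*4/15 + 83/225*1/15 + 4/9*1/15 = 31/375
  d_3[C] = 8/75*3/5 + 2/25*1/3 + 83/225*8/15 + 4/9*1/15 = 214/675
  d_3[D] = 8/75*1/15 + 2/25*4/15 + 83/225*1/3 + 4/9*11/15 = 179/375
d_3 = (A=83/675, B=31/375, C=214/675, D=179/375)
  d_4[A] = 83/675*4/15 + 31/375*2/15 + 214/675*1/15 + 179/375*2/15 = 434/3375
  d_4[B] = 83/675*1/15 + 31/375*4/15 + 214/675*1/15 + 179/375*1/15 = 52/625
  d_4[C] = 83/675*3/5 + 31/375*1/3 + 214/675*8/15 + 179/375*1/15 = 15301/50625
  d_4[D] = 83/675*1/15 + 31/375*4/15 + 214/675*1/3 + 179/375*11/15 = 24602/50625
d_4 = (A=434/3375, B=52/625, C=15301/50625, D=24602/50625)

Answer: 434/3375 52/625 15301/50625 24602/50625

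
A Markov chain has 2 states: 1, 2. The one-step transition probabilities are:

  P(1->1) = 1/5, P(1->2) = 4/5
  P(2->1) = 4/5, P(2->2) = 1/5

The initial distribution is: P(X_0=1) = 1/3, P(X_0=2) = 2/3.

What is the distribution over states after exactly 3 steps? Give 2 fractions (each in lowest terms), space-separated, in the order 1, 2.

Propagating the distribution step by step (d_{t+1} = d_t * P):
d_0 = (1=1/3, 2=2/3)
  d_1[1] = 1/3*1/5 + 2/3*4/5 = 3/5
  d_1[2] = 1/3*4/5 + 2/3*1/5 = 2/5
d_1 = (1=3/5, 2=2/5)
  d_2[1] = 3/5*1/5 + 2/5*4/5 = 11/25
  d_2[2] = 3/5*4/5 + 2/5*1/5 = 14/25
d_2 = (1=11/25, 2=14/25)
  d_3[1] = 11/25*1/5 + 14/25*4/5 = 67/125
  d_3[2] = 11/25*4/5 + 14/25*1/5 = 58/125
d_3 = (1=67/125, 2=58/125)

Answer: 67/125 58/125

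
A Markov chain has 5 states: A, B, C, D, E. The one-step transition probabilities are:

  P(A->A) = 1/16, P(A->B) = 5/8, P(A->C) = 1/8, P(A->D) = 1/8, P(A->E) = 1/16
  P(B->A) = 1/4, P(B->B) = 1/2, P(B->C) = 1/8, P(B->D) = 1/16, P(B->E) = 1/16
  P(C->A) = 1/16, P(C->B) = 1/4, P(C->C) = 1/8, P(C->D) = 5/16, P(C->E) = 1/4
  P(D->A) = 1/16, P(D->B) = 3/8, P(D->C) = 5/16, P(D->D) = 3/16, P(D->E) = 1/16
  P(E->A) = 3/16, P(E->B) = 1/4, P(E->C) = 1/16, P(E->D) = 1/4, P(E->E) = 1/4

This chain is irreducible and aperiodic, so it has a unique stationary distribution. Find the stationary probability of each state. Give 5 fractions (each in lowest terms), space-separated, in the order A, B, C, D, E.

The stationary distribution satisfies pi = pi * P, i.e.:
  pi_A = 1/16*pi_A + 1/4*pi_B + 1/16*pi_C + 1/16*pi_D + 3/16*pi_E
  pi_B = 5/8*pi_A + 1/2*pi_B + 1/4*pi_C + 3/8*pi_D + 1/4*pi_E
  pi_C = 1/8*pi_A + 1/8*pi_B + 1/8*pi_C + 5/16*pi_D + 1/16*pi_E
  pi_D = 1/8*pi_A + 1/16*pi_B + 5/16*pi_C + 3/16*pi_D + 1/4*pi_E
  pi_E = 1/16*pi_A + 1/16*pi_B + 1/4*pi_C + 1/16*pi_D + 1/4*pi_E
with normalization: pi_A + pi_B + pi_C + pi_D + pi_E = 1.

Using the first 4 balance equations plus normalization, the linear system A*pi = b is:
  [-15/16, 1/4, 1/16, 1/16, 3/16] . pi = 0
  [5/8, -1/2, 1/4, 3/8, 1/4] . pi = 0
  [1/8, 1/8, -7/8, 5/16, 1/16] . pi = 0
  [1/8, 1/16, 5/16, -13/16, 1/4] . pi = 0
  [1, 1, 1, 1, 1] . pi = 1

Solving yields:
  pi_A = 4227/26704
  pi_B = 5837/13352
  pi_C = 3895/26704
  pi_D = 3955/26704
  pi_E = 2953/26704

Verification (pi * P):
  4227/26704*1/16 + 5837/13352*1/4 + 3895/26704*1/16 + 3955/26704*1/16 + 2953/26704*3/16 = 4227/26704 = pi_A  (ok)
  4227/26704*5/8 + 5837/13352*1/2 + 3895/26704*1/4 + 3955/26704*3/8 + 2953/26704*1/4 = 5837/13352 = pi_B  (ok)
  4227/26704*1/8 + 5837/13352*1/8 + 3895/26704*1/8 + 3955/26704*5/16 + 2953/26704*1/16 = 3895/26704 = pi_C  (ok)
  4227/26704*1/8 + 5837/13352*1/16 + 3895/26704*5/16 + 3955/26704*3/16 + 2953/26704*1/4 = 3955/26704 = pi_D  (ok)
  4227/26704*1/16 + 5837/13352*1/16 + 3895/26704*1/4 + 3955/26704*1/16 + 2953/26704*1/4 = 2953/26704 = pi_E  (ok)

Answer: 4227/26704 5837/13352 3895/26704 3955/26704 2953/26704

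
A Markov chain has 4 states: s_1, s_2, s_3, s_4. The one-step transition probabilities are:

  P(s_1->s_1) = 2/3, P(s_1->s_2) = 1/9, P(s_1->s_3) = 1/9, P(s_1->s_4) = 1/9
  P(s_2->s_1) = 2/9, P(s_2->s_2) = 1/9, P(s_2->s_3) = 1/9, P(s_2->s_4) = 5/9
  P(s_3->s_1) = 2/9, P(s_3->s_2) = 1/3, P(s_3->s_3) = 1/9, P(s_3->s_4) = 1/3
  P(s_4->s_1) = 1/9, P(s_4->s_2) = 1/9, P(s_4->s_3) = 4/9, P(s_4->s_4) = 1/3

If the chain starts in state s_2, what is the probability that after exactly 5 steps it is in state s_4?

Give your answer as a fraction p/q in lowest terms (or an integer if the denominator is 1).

Computing P^5 by repeated multiplication:
P^1 =
  s_1: [2/3, 1/9, 1/9, 1/9]
  s_2: [2/9, 1/9, 1/9, 5/9]
  s_3: [2/9, 1/3, 1/9, 1/3]
  s_4: [1/9, 1/9, 4/9, 1/3]
P^2 =
  s_1: [41/81, 11/81, 4/27, 17/81]
  s_2: [7/27, 11/81, 8/27, 25/81]
  s_3: [23/81, 11/81, 2/9, 29/81]
  s_4: [19/81, 17/81, 2/9, 1/3]
P^3 =
  s_1: [103/243, 35/243, 44/243, 61/243]
  s_2: [221/729, 43/243, 52/243, 223/729]
  s_3: [25/81, 13/81, 56/243, 73/243]
  s_4: [211/729, 13/81, 2/9, 239/729]
P^4 =
  s_1: [31/81, 331/2187, 142/729, 593/2187]
  s_2: [2119/6561, 347/2187, 466/2187, 2003/6561]
  s_3: [713/2187, 355/2187, 154/729, 73/243]
  s_4: [2063/6561, 13/81, 482/2187, 1999/6561]
P^5 =
  s_1: [7129/19683, 1013/6561, 1322/6561, 5549/19683]
  s_2: [19595/59049, 3119/19683, 4190/19683, 17527/59049]
  s_3: [6569/19683, 1037/6561, 154/729, 5845/19683]
  s_4: [19375/59049, 3151/19683, 4186/19683, 17663/59049]

(P^5)[s_2 -> s_4] = 17527/59049

Answer: 17527/59049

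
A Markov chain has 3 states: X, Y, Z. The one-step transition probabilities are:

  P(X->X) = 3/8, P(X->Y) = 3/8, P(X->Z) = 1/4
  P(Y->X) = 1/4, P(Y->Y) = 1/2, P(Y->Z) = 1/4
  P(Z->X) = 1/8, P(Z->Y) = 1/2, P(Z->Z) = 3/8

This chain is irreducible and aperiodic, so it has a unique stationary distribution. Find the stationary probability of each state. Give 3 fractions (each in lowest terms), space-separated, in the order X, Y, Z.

The stationary distribution satisfies pi = pi * P, i.e.:
  pi_X = 3/8*pi_X + 1/4*pi_Y + 1/8*pi_Z
  pi_Y = 3/8*pi_X + 1/2*pi_Y + 1/2*pi_Z
  pi_Z = 1/4*pi_X + 1/4*pi_Y + 3/8*pi_Z
with normalization: pi_X + pi_Y + pi_Z = 1.

Using the first 2 balance equations plus normalization, the linear system A*pi = b is:
  [-5/8, 1/4, 1/8] . pi = 0
  [3/8, -1/2, 1/2] . pi = 0
  [1, 1, 1] . pi = 1

Solving yields:
  pi_X = 12/49
  pi_Y = 23/49
  pi_Z = 2/7

Verification (pi * P):
  12/49*3/8 + 23/49*1/4 + 2/7*1/8 = 12/49 = pi_X  (ok)
  12/49*3/8 + 23/49*1/2 + 2/7*1/2 = 23/49 = pi_Y  (ok)
  12/49*1/4 + 23/49*1/4 + 2/7*3/8 = 2/7 = pi_Z  (ok)

Answer: 12/49 23/49 2/7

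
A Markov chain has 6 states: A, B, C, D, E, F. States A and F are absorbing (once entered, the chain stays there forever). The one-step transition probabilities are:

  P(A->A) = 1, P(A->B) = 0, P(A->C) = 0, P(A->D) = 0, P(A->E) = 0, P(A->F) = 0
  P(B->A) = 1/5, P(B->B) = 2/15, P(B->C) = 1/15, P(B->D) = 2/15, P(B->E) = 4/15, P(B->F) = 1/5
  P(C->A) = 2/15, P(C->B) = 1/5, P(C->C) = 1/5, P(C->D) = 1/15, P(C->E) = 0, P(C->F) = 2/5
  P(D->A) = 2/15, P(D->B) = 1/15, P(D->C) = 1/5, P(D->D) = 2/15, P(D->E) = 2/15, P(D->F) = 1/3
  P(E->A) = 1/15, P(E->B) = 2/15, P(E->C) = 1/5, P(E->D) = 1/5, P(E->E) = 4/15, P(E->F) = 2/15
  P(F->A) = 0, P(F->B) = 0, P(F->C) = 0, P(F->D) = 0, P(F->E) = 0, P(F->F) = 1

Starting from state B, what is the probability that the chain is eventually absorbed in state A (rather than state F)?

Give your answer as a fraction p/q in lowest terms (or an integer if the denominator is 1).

Let a_i = P(absorbed in A | start in state i).
Boundary conditions: a_A = 1, a_F = 0.
For each transient state i, a_i = sum_j P(i->j) * a_j:
  a_B = 1/5*a_A + 2/15*a_B + 1/15*a_C + 2/15*a_D + 4/15*a_E + 1/5*a_F
  a_C = 2/15*a_A + 1/5*a_B + 1/5*a_C + 1/15*a_D + 0*a_E + 2/5*a_F
  a_D = 2/15*a_A + 1/15*a_B + 1/5*a_C + 2/15*a_D + 2/15*a_E + 1/3*a_F
  a_E = 1/15*a_A + 2/15*a_B + 1/5*a_C + 1/5*a_D + 4/15*a_E + 2/15*a_F

Substituting a_A = 1 and a_F = 0, rearrange to (I - Q) a = r where r[i] = P(i -> A):
  [13/15, -1/15, -2/15, -4/15] . (a_B, a_C, a_D, a_E) = 1/5
  [-1/5, 4/5, -1/15, 0] . (a_B, a_C, a_D, a_E) = 2/15
  [-1/15, -1/5, 13/15, -2/15] . (a_B, a_C, a_D, a_E) = 2/15
  [-2/15, -1/5, -1/5, 11/15] . (a_B, a_C, a_D, a_E) = 1/15

Solving yields:
  a_B = 7153/17889
  a_C = 1740/5963
  a_D = 1801/5963
  a_E = 5824/17889

Starting state is B, so the absorption probability is a_B = 7153/17889.

Answer: 7153/17889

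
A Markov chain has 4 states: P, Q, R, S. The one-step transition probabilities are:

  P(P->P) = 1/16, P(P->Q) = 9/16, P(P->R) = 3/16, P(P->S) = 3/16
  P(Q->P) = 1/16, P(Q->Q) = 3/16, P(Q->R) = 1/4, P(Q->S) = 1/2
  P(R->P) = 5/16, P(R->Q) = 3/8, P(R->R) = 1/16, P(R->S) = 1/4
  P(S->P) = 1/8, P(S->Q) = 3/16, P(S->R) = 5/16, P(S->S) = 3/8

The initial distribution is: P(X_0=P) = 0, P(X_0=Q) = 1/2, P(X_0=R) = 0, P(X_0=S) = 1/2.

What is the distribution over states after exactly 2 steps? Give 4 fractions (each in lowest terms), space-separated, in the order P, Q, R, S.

Answer: 41/256 141/512 7/32 177/512

Derivation:
Propagating the distribution step by step (d_{t+1} = d_t * P):
d_0 = (P=0, Q=1/2, R=0, S=1/2)
  d_1[P] = 0*1/16 + 1/2*1/16 + 0*5/16 + 1/2*1/8 = 3/32
  d_1[Q] = 0*9/16 + 1/2*3/16 + 0*3/8 + 1/2*3/16 = 3/16
  d_1[R] = 0*3/16 + 1/2*1/4 + 0*1/16 + 1/2*5/16 = 9/32
  d_1[S] = 0*3/16 + 1/2*1/2 + 0*1/4 + 1/2*3/8 = 7/16
d_1 = (P=3/32, Q=3/16, R=9/32, S=7/16)
  d_2[P] = 3/32*1/16 + 3/16*1/16 + 9/32*5/16 + 7/16*1/8 = 41/256
  d_2[Q] = 3/32*9/16 + 3/16*3/16 + 9/32*3/8 + 7/16*3/16 = 141/512
  d_2[R] = 3/32*3/16 + 3/16*1/4 + 9/32*1/16 + 7/16*5/16 = 7/32
  d_2[S] = 3/32*3/16 + 3/16*1/2 + 9/32*1/4 + 7/16*3/8 = 177/512
d_2 = (P=41/256, Q=141/512, R=7/32, S=177/512)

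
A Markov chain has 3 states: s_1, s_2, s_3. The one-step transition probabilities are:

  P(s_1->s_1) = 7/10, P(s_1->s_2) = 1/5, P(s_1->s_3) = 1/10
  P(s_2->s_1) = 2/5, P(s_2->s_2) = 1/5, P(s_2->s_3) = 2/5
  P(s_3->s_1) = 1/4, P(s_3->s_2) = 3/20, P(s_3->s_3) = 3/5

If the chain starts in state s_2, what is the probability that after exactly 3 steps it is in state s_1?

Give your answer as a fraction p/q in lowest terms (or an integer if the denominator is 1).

Computing P^3 by repeated multiplication:
P^1 =
  s_1: [7/10, 1/5, 1/10]
  s_2: [2/5, 1/5, 2/5]
  s_3: [1/4, 3/20, 3/5]
P^2 =
  s_1: [119/200, 39/200, 21/100]
  s_2: [23/50, 9/50, 9/25]
  s_3: [77/200, 17/100, 89/200]
P^3 =
  s_1: [547/1000, 379/2000, 527/2000]
  s_2: [121/250, 91/500, 167/500]
  s_3: [359/800, 711/4000, 747/2000]

(P^3)[s_2 -> s_1] = 121/250

Answer: 121/250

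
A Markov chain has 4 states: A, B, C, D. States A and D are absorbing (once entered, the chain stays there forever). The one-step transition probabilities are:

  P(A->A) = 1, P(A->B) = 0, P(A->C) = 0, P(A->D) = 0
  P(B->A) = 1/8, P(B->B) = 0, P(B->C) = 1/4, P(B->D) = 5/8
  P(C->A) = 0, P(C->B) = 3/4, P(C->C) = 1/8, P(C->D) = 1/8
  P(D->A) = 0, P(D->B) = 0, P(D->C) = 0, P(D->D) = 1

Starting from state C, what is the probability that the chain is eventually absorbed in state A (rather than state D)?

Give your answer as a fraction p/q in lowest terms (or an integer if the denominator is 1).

Let a_i = P(absorbed in A | start in state i).
Boundary conditions: a_A = 1, a_D = 0.
For each transient state i, a_i = sum_j P(i->j) * a_j:
  a_B = 1/8*a_A + 0*a_B + 1/4*a_C + 5/8*a_D
  a_C = 0*a_A + 3/4*a_B + 1/8*a_C + 1/8*a_D

Substituting a_A = 1 and a_D = 0, rearrange to (I - Q) a = r where r[i] = P(i -> A):
  [1, -1/4] . (a_B, a_C) = 1/8
  [-3/4, 7/8] . (a_B, a_C) = 0

Solving yields:
  a_B = 7/44
  a_C = 3/22

Starting state is C, so the absorption probability is a_C = 3/22.

Answer: 3/22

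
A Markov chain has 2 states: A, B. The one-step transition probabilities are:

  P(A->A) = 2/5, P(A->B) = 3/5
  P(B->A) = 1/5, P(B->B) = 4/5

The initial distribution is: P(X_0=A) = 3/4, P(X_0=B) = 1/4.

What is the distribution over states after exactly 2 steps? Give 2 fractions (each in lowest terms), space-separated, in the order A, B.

Answer: 27/100 73/100

Derivation:
Propagating the distribution step by step (d_{t+1} = d_t * P):
d_0 = (A=3/4, B=1/4)
  d_1[A] = 3/4*2/5 + 1/4*1/5 = 7/20
  d_1[B] = 3/4*3/5 + 1/4*4/5 = 13/20
d_1 = (A=7/20, B=13/20)
  d_2[A] = 7/20*2/5 + 13/20*1/5 = 27/100
  d_2[B] = 7/20*3/5 + 13/20*4/5 = 73/100
d_2 = (A=27/100, B=73/100)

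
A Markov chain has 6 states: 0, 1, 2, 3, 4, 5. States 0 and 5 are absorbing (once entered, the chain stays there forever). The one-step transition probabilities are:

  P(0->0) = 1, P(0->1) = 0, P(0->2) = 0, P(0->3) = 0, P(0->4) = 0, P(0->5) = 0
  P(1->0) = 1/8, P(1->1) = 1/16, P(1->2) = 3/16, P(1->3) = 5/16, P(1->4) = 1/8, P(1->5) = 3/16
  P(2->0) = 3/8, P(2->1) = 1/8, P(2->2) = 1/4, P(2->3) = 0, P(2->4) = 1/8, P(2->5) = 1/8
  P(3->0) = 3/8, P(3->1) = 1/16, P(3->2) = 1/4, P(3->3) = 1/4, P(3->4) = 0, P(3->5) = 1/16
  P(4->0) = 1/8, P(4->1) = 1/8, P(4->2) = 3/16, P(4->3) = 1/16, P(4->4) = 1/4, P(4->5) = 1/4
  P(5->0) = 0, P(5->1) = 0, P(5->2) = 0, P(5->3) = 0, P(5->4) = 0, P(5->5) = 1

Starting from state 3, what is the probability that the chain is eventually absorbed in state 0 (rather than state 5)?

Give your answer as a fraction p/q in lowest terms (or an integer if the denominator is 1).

Answer: 527/678

Derivation:
Let a_i = P(absorbed in 0 | start in state i).
Boundary conditions: a_0 = 1, a_5 = 0.
For each transient state i, a_i = sum_j P(i->j) * a_j:
  a_1 = 1/8*a_0 + 1/16*a_1 + 3/16*a_2 + 5/16*a_3 + 1/8*a_4 + 3/16*a_5
  a_2 = 3/8*a_0 + 1/8*a_1 + 1/4*a_2 + 0*a_3 + 1/8*a_4 + 1/8*a_5
  a_3 = 3/8*a_0 + 1/16*a_1 + 1/4*a_2 + 1/4*a_3 + 0*a_4 + 1/16*a_5
  a_4 = 1/8*a_0 + 1/8*a_1 + 3/16*a_2 + 1/16*a_3 + 1/4*a_4 + 1/4*a_5

Substituting a_0 = 1 and a_5 = 0, rearrange to (I - Q) a = r where r[i] = P(i -> 0):
  [15/16, -3/16, -5/16, -1/8] . (a_1, a_2, a_3, a_4) = 1/8
  [-1/8, 3/4, 0, -1/8] . (a_1, a_2, a_3, a_4) = 3/8
  [-1/16, -1/4, 3/4, 0] . (a_1, a_2, a_3, a_4) = 3/8
  [-1/8, -3/16, -1/16, 3/4] . (a_1, a_2, a_3, a_4) = 1/8

Solving yields:
  a_1 = 202/339
  a_2 = 463/678
  a_3 = 527/678
  a_4 = 170/339

Starting state is 3, so the absorption probability is a_3 = 527/678.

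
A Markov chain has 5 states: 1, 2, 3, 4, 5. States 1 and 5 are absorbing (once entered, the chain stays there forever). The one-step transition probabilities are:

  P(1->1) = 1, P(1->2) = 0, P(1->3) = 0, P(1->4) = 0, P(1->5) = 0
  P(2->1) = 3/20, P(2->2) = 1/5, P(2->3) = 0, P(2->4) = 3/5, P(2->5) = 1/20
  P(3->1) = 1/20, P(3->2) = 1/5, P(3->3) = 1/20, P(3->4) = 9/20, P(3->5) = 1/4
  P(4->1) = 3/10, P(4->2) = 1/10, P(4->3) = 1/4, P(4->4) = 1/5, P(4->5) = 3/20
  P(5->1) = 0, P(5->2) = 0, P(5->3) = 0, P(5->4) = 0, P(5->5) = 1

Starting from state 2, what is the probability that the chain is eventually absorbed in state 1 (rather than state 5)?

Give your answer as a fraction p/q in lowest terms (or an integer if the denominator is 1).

Let a_i = P(absorbed in 1 | start in state i).
Boundary conditions: a_1 = 1, a_5 = 0.
For each transient state i, a_i = sum_j P(i->j) * a_j:
  a_2 = 3/20*a_1 + 1/5*a_2 + 0*a_3 + 3/5*a_4 + 1/20*a_5
  a_3 = 1/20*a_1 + 1/5*a_2 + 1/20*a_3 + 9/20*a_4 + 1/4*a_5
  a_4 = 3/10*a_1 + 1/10*a_2 + 1/4*a_3 + 1/5*a_4 + 3/20*a_5

Substituting a_1 = 1 and a_5 = 0, rearrange to (I - Q) a = r where r[i] = P(i -> 1):
  [4/5, 0, -3/5] . (a_2, a_3, a_4) = 3/20
  [-1/5, 19/20, -9/20] . (a_2, a_3, a_4) = 1/20
  [-1/10, -1/4, 4/5] . (a_2, a_3, a_4) = 3/10

Solving yields:
  a_2 = 2205/3448
  a_3 = 815/1724
  a_4 = 1039/1724

Starting state is 2, so the absorption probability is a_2 = 2205/3448.

Answer: 2205/3448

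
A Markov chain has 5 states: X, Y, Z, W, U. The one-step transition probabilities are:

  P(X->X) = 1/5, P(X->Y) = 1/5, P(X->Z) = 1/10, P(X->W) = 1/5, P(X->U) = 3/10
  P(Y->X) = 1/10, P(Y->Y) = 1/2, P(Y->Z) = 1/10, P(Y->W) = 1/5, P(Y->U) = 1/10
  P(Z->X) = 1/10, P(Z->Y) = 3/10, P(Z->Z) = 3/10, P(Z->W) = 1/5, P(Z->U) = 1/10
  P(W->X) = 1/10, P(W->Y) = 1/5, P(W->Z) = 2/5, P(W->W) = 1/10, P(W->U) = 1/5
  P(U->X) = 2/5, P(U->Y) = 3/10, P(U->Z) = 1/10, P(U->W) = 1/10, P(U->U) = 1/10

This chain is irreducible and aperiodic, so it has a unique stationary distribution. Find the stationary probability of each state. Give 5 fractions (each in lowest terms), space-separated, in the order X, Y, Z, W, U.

Answer: 50/311 623/1866 117/622 157/933 139/933

Derivation:
The stationary distribution satisfies pi = pi * P, i.e.:
  pi_X = 1/5*pi_X + 1/10*pi_Y + 1/10*pi_Z + 1/10*pi_W + 2/5*pi_U
  pi_Y = 1/5*pi_X + 1/2*pi_Y + 3/10*pi_Z + 1/5*pi_W + 3/10*pi_U
  pi_Z = 1/10*pi_X + 1/10*pi_Y + 3/10*pi_Z + 2/5*pi_W + 1/10*pi_U
  pi_W = 1/5*pi_X + 1/5*pi_Y + 1/5*pi_Z + 1/10*pi_W + 1/10*pi_U
  pi_U = 3/10*pi_X + 1/10*pi_Y + 1/10*pi_Z + 1/5*pi_W + 1/10*pi_U
with normalization: pi_X + pi_Y + pi_Z + pi_W + pi_U = 1.

Using the first 4 balance equations plus normalization, the linear system A*pi = b is:
  [-4/5, 1/10, 1/10, 1/10, 2/5] . pi = 0
  [1/5, -1/2, 3/10, 1/5, 3/10] . pi = 0
  [1/10, 1/10, -7/10, 2/5, 1/10] . pi = 0
  [1/5, 1/5, 1/5, -9/10, 1/10] . pi = 0
  [1, 1, 1, 1, 1] . pi = 1

Solving yields:
  pi_X = 50/311
  pi_Y = 623/1866
  pi_Z = 117/622
  pi_W = 157/933
  pi_U = 139/933

Verification (pi * P):
  50/311*1/5 + 623/1866*1/10 + 117/622*1/10 + 157/933*1/10 + 139/933*2/5 = 50/311 = pi_X  (ok)
  50/311*1/5 + 623/1866*1/2 + 117/622*3/10 + 157/933*1/5 + 139/933*3/10 = 623/1866 = pi_Y  (ok)
  50/311*1/10 + 623/1866*1/10 + 117/622*3/10 + 157/933*2/5 + 139/933*1/10 = 117/622 = pi_Z  (ok)
  50/311*1/5 + 623/1866*1/5 + 117/622*1/5 + 157/933*1/10 + 139/933*1/10 = 157/933 = pi_W  (ok)
  50/311*3/10 + 623/1866*1/10 + 117/622*1/10 + 157/933*1/5 + 139/933*1/10 = 139/933 = pi_U  (ok)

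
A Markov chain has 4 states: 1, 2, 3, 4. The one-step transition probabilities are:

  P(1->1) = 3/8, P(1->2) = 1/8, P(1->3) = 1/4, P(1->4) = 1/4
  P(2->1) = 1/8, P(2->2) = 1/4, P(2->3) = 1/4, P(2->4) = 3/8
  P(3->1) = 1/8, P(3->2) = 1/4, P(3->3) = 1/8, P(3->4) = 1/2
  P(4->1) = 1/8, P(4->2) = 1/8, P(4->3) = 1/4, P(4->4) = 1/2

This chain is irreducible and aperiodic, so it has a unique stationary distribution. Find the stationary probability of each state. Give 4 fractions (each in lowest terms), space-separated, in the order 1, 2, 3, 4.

Answer: 1/6 11/63 2/9 55/126

Derivation:
The stationary distribution satisfies pi = pi * P, i.e.:
  pi_1 = 3/8*pi_1 + 1/8*pi_2 + 1/8*pi_3 + 1/8*pi_4
  pi_2 = 1/8*pi_1 + 1/4*pi_2 + 1/4*pi_3 + 1/8*pi_4
  pi_3 = 1/4*pi_1 + 1/4*pi_2 + 1/8*pi_3 + 1/4*pi_4
  pi_4 = 1/4*pi_1 + 3/8*pi_2 + 1/2*pi_3 + 1/2*pi_4
with normalization: pi_1 + pi_2 + pi_3 + pi_4 = 1.

Using the first 3 balance equations plus normalization, the linear system A*pi = b is:
  [-5/8, 1/8, 1/8, 1/8] . pi = 0
  [1/8, -3/4, 1/4, 1/8] . pi = 0
  [1/4, 1/4, -7/8, 1/4] . pi = 0
  [1, 1, 1, 1] . pi = 1

Solving yields:
  pi_1 = 1/6
  pi_2 = 11/63
  pi_3 = 2/9
  pi_4 = 55/126

Verification (pi * P):
  1/6*3/8 + 11/63*1/8 + 2/9*1/8 + 55/126*1/8 = 1/6 = pi_1  (ok)
  1/6*1/8 + 11/63*1/4 + 2/9*1/4 + 55/126*1/8 = 11/63 = pi_2  (ok)
  1/6*1/4 + 11/63*1/4 + 2/9*1/8 + 55/126*1/4 = 2/9 = pi_3  (ok)
  1/6*1/4 + 11/63*3/8 + 2/9*1/2 + 55/126*1/2 = 55/126 = pi_4  (ok)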